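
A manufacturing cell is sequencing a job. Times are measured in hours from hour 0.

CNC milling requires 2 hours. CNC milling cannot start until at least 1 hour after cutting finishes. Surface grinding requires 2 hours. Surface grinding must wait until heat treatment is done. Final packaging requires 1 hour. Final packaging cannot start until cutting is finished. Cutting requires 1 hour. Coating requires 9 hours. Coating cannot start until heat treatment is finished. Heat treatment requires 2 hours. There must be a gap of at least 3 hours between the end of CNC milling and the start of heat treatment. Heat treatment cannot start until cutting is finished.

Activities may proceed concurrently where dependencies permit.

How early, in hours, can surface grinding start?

Cutting has no prerequisites, so it starts at hour 0 and finishes at hour 1.
After cutting (finishes hour 1, plus 1-hour gap → hour 2), CNC milling can start at hour 2 and finishes at hour 4.
Heat treatment needs all of CNC milling (finishes hour 4, plus 3-hour gap → hour 7); cutting (finishes hour 1). That puts its earliest start at hour 7; it finishes at 7 + 2 = hour 9.
Surface grinding waits on heat treatment (finishes hour 9), so the earliest it can start is hour 9.

9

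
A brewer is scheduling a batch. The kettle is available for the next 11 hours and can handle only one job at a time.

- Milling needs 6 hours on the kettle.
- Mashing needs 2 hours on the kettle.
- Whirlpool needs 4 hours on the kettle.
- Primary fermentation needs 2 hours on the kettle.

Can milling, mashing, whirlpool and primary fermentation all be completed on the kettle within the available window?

Running back to back, the jobs need 6 + 2 + 4 + 2 = 14 hours on the kettle.
Since 14 > 11, they cannot all fit.

No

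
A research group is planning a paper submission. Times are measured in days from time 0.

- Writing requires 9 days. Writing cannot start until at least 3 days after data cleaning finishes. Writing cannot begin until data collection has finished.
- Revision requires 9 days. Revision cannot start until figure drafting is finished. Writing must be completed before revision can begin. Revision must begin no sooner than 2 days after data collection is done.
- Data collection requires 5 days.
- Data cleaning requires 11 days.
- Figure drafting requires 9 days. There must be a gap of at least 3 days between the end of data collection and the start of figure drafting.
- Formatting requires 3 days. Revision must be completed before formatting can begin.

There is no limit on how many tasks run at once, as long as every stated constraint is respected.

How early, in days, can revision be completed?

32

Data cleaning has no prerequisites, so it starts at day 0 and finishes at day 11.
Data collection has no prerequisites, so it starts at day 0 and finishes at day 5.
Writing needs all of data cleaning (finishes day 11, plus 3-day gap → day 14); data collection (finishes day 5). That puts its earliest start at day 14; it finishes at 14 + 9 = day 23.
After data collection (finishes day 5, plus 3-day gap → day 8), figure drafting can start at day 8 and finishes at day 17.
For revision: figure drafting (finishes day 17); writing (finishes day 23); data collection (finishes day 5, plus 2-day gap → day 7). Taking the maximum gives a start of day 23, and it finishes at 23 + 9 = day 32.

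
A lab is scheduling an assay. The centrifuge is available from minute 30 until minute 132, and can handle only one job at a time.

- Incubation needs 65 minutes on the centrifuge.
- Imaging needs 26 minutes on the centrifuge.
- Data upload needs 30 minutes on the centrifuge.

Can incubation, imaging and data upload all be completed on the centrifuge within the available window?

The centrifuge window is 132 − 30 = 102 minutes.
Running back to back, the jobs need 65 + 26 + 30 = 121 minutes on the centrifuge.
Since 121 > 102, they cannot all fit.

No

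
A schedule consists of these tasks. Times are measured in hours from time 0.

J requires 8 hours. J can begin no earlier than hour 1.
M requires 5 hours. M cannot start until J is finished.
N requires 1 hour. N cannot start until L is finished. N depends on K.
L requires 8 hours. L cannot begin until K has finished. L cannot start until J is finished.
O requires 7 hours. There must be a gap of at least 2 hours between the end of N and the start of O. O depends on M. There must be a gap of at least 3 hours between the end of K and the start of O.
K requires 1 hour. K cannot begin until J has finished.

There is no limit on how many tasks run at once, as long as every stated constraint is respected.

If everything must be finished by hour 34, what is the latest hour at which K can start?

O must finish by hour 34; it takes 7 hours, so it must start by 34 − 7 = hour 27.
N feeds into O (must start by hour 27, minus 2-hour gap → hour 25); so N must finish by hour 25 and therefore start by hour 24.
L must finish before N (must start by hour 24). With an 8-hour duration, L must start by 24 − 8 = hour 16.
K has several dependents: L (must start by hour 16); N (must start by hour 24); O (must start by hour 27, minus 3-hour gap → hour 24). The earliest of those limits is hour 16, so K must start by 16 − 1 = hour 15.

15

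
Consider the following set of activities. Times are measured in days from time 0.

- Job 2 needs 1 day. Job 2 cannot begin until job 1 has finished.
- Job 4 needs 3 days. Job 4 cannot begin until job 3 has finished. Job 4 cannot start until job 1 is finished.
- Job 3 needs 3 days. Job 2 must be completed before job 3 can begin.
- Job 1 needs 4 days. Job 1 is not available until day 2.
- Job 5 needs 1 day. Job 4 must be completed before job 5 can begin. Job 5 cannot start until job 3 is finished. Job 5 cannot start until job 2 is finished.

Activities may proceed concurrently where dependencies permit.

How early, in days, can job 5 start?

Job 1 cannot begin until its own release at day 2. It runs from day 2 to 2 + 4 = day 6.
Job 2 waits on job 1 (finishes day 6), so it starts at day 6 and finishes at 6 + 1 = day 7.
Job 3 waits on job 2 (finishes day 7), so it starts at day 7 and finishes at 7 + 3 = day 10.
Job 4 has to wait for job 3 (finishes day 10); job 1 (finishes day 6). The latest of these is day 10, so job 4 runs day 10 to 10 + 3 = day 13.
Job 5 waits on job 4 (finishes day 13); job 3 (finishes day 10); job 2 (finishes day 7). The latest of these is day 13, which is the earliest job 5 can start.

13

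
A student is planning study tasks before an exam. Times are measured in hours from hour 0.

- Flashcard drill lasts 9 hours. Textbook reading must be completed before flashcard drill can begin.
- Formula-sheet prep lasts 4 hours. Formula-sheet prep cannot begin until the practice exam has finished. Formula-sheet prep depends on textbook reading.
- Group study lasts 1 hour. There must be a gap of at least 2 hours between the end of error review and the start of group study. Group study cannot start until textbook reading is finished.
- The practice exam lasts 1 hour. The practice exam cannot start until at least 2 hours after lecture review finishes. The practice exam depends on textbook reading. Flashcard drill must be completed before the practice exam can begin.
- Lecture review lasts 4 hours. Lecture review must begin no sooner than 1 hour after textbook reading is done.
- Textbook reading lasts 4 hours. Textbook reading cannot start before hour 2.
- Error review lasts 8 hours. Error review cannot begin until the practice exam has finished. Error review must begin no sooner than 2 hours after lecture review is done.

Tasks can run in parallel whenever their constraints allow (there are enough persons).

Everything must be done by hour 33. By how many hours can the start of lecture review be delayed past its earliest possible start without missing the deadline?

8

Textbook reading waits on its own release at hour 2, so it starts at hour 2 and finishes at 2 + 4 = hour 6.
Lecture review waits on textbook reading (finishes hour 6, plus 1-hour gap → hour 7), so it starts at hour 7 and finishes at 7 + 4 = hour 11.

Working backward from the deadline:
To finish by hour 33, group study (duration 1) must start no later than hour 32.
Error review feeds into group study (must start by hour 32, minus 2-hour gap → hour 30); so error review must finish by hour 30 and therefore start by hour 22.
Nothing follows formula-sheet prep; the deadline of hour 33 is its only limit. It must start by 33 − 4 = hour 29.
For the practice exam: error review (must start by hour 22); formula-sheet prep (must start by hour 29). The most restrictive is hour 22; with a 1-hour duration, the practice exam must start by hour 21.
Lecture review feeds the practice exam (must start by hour 21, minus 2-hour gap → hour 19); error review (must start by hour 22, minus 2-hour gap → hour 20). Taking the minimum, lecture review must finish by hour 19 and start by 19 − 4 = hour 15.
So lecture review can start as early as hour 7 and as late as hour 15, giving 15 − 7 = 8 hours of slack.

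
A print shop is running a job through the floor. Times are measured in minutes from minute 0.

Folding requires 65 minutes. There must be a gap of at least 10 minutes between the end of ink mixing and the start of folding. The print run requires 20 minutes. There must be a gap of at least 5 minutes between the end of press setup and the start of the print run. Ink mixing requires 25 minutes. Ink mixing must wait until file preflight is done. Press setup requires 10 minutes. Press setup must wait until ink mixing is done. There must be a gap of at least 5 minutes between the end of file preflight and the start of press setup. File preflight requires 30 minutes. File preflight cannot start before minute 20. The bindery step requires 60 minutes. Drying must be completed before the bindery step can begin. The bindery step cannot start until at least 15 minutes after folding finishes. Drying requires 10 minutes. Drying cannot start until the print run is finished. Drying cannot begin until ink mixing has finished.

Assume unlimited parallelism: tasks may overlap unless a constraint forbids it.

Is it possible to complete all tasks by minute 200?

File preflight waits on its own release at minute 20, so it starts at minute 20 and finishes at 20 + 30 = minute 50.
Ink mixing cannot begin until file preflight (finishes minute 50). It runs from minute 50 to 50 + 25 = minute 75.
After ink mixing (finishes minute 75, plus 10-minute gap → minute 85), folding can start at minute 85 and finishes at minute 150.
Press setup needs all of ink mixing (finishes minute 75); file preflight (finishes minute 50, plus 5-minute gap → minute 55). That puts its earliest start at minute 75; it finishes at 75 + 10 = minute 85.
The print run cannot begin until press setup (finishes minute 85, plus 5-minute gap → minute 90). It runs from minute 90 to 90 + 20 = minute 110.
Drying needs all of the print run (finishes minute 110); ink mixing (finishes minute 75). That puts its earliest start at minute 110; it finishes at 110 + 10 = minute 120.
The bindery step cannot start until drying (finishes minute 120); folding (finishes minute 150, plus 15-minute gap → minute 165). The controlling bound is minute 165, so the bindery step finishes at 165 + 60 = minute 225.
The earliest everything can be done is minute 225, which is after the deadline of 200, so it is not possible.

No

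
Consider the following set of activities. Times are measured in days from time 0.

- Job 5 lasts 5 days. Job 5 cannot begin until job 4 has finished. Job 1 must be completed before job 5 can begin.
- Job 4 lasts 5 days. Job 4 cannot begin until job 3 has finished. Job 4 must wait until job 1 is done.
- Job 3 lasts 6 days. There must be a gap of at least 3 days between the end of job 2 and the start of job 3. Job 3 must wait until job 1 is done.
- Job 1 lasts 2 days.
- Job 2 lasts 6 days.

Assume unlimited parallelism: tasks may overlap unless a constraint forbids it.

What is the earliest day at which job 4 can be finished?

20

Job 2 has no prerequisites, so it starts at day 0 and finishes at day 6.
Nothing blocks job 1, so it runs from day 0 to day 2.
Job 3 needs all of job 2 (finishes day 6, plus 3-day gap → day 9); job 1 (finishes day 2). That puts its earliest start at day 9; it finishes at 9 + 6 = day 15.
Job 4 cannot start until job 3 (finishes day 15); job 1 (finishes day 2). The controlling bound is day 15, so job 4 finishes at 15 + 5 = day 20.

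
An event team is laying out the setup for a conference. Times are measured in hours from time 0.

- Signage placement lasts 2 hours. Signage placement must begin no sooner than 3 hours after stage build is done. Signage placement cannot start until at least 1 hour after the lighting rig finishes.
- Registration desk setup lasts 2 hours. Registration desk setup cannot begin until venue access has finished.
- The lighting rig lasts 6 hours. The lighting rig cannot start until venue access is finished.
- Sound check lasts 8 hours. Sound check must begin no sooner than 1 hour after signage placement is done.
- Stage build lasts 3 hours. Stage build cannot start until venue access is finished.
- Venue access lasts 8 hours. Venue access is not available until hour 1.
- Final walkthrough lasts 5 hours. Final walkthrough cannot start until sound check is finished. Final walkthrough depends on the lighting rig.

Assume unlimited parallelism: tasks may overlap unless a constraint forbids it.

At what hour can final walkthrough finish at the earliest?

Venue access waits on its own release at hour 1, so it starts at hour 1 and finishes at 1 + 8 = hour 9.
After venue access (finishes hour 9), the lighting rig can start at hour 9 and finishes at hour 15.
After venue access (finishes hour 9), stage build can start at hour 9 and finishes at hour 12.
Signage placement needs all of stage build (finishes hour 12, plus 3-hour gap → hour 15); the lighting rig (finishes hour 15, plus 1-hour gap → hour 16). That puts its earliest start at hour 16; it finishes at 16 + 2 = hour 18.
Sound check cannot begin until signage placement (finishes hour 18, plus 1-hour gap → hour 19). It runs from hour 19 to 19 + 8 = hour 27.
Final walkthrough has to wait for sound check (finishes hour 27); the lighting rig (finishes hour 15). The latest of these is hour 27, so final walkthrough runs hour 27 to 27 + 5 = hour 32.

32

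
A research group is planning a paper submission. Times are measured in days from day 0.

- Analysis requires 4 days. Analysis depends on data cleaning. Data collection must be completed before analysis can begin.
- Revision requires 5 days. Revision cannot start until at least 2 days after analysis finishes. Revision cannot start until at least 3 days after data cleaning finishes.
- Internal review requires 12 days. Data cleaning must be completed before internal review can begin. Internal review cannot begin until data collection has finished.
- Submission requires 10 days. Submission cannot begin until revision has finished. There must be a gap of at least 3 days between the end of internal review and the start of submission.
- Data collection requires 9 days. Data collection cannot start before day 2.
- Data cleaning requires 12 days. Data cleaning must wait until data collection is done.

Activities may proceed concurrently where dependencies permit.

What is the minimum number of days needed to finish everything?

After its own release at day 2, data collection can start at day 2 and finishes at day 11.
Data cleaning cannot begin until data collection (finishes day 11). It runs from day 11 to 11 + 12 = day 23.
Internal review needs all of data cleaning (finishes day 23); data collection (finishes day 11). That puts its earliest start at day 23; it finishes at 23 + 12 = day 35.
Analysis needs all of data cleaning (finishes day 23); data collection (finishes day 11). That puts its earliest start at day 23; it finishes at 23 + 4 = day 27.
Revision has to wait for analysis (finishes day 27, plus 2-day gap → day 29); data cleaning (finishes day 23, plus 3-day gap → day 26). The latest of these is day 29, so revision runs day 29 to 29 + 5 = day 34.
Submission has to wait for revision (finishes day 34); internal review (finishes day 35, plus 3-day gap → day 38). The latest of these is day 38, so submission runs day 38 to 38 + 10 = day 48.
All tasks are finished once the last one completes. Finish times: Data collection at 11, Data cleaning at 23, Analysis at 27, Internal review at 35, Revision at 34, Submission at 48. The latest is day 48.

48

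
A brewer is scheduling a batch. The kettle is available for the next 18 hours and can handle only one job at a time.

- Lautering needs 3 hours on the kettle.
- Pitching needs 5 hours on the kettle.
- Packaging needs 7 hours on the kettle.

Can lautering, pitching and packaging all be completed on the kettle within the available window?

Running back to back, the jobs need 3 + 5 + 7 = 15 hours on the kettle.
Since 15 ≤ 18, they fit within the window.

Yes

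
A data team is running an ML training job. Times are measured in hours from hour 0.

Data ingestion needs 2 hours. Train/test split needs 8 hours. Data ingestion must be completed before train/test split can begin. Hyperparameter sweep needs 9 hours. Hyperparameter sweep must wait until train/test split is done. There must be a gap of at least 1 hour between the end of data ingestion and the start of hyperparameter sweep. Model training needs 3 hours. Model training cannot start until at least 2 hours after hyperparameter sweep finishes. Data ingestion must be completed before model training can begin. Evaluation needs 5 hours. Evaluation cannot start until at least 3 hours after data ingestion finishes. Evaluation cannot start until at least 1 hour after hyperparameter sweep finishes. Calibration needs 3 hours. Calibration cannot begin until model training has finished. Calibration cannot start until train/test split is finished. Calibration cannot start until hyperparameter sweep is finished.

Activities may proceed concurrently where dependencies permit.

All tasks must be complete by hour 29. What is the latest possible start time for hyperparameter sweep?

12

Calibration has no dependents, so it just needs to finish by hour 29. Starting by 29 − 3 = hour 26 achieves that.
Model training must finish before calibration (must start by hour 26). With a 3-hour duration, model training must start by 26 − 3 = hour 23.
Nothing follows evaluation; the deadline of hour 29 is its only limit. It must start by 29 − 5 = hour 24.
Hyperparameter sweep feeds model training (must start by hour 23, minus 2-hour gap → hour 21); evaluation (must start by hour 24, minus 1-hour gap → hour 23); calibration (must start by hour 26). Taking the minimum, hyperparameter sweep must finish by hour 21 and start by 21 − 9 = hour 12.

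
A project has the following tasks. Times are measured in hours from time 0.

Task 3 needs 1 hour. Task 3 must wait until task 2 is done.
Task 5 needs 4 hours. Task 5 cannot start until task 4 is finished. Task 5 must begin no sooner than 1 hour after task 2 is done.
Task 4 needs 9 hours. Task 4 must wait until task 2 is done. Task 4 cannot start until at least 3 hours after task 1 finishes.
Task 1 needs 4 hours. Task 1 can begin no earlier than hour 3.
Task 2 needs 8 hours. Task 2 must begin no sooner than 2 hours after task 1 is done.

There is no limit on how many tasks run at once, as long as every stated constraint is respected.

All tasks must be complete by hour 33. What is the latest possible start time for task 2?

Nothing follows task 3; the deadline of hour 33 is its only limit. It must start by 33 − 1 = hour 32.
Task 5 must finish by hour 33; it takes 4 hours, so it must start by 33 − 4 = hour 29.
Task 4 must finish before task 5 (must start by hour 29). With a 9-hour duration, task 4 must start by 29 − 9 = hour 20.
Task 2 feeds task 3 (must start by hour 32); task 4 (must start by hour 20); task 5 (must start by hour 29, minus 1-hour gap → hour 28). Taking the minimum, task 2 must finish by hour 20 and start by 20 − 8 = hour 12.

12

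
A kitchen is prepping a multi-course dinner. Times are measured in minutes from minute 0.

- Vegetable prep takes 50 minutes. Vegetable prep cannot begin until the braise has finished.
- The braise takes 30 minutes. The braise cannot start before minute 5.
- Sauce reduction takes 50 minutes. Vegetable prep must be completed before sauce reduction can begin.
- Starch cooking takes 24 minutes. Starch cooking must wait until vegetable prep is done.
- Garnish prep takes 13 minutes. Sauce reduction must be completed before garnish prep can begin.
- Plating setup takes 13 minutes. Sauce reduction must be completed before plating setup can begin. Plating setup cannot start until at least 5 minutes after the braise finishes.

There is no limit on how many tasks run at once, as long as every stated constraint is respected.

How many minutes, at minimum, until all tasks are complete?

148

The braise cannot begin until its own release at minute 5. It runs from minute 5 to 5 + 30 = minute 35.
Vegetable prep waits on the braise (finishes minute 35), so it starts at minute 35 and finishes at 35 + 50 = minute 85.
Starch cooking waits on vegetable prep (finishes minute 85), so it starts at minute 85 and finishes at 85 + 24 = minute 109.
After vegetable prep (finishes minute 85), sauce reduction can start at minute 85 and finishes at minute 135.
Garnish prep cannot begin until sauce reduction (finishes minute 135). It runs from minute 135 to 135 + 13 = minute 148.
Plating setup cannot start until sauce reduction (finishes minute 135); the braise (finishes minute 35, plus 5-minute gap → minute 40). The controlling bound is minute 135, so plating setup finishes at 135 + 13 = minute 148.
All tasks are finished once the last one completes. Finish times: The braise at 35, Vegetable prep at 85, Sauce reduction at 135, Starch cooking at 109, Plating setup at 148, Garnish prep at 148. The latest is minute 148.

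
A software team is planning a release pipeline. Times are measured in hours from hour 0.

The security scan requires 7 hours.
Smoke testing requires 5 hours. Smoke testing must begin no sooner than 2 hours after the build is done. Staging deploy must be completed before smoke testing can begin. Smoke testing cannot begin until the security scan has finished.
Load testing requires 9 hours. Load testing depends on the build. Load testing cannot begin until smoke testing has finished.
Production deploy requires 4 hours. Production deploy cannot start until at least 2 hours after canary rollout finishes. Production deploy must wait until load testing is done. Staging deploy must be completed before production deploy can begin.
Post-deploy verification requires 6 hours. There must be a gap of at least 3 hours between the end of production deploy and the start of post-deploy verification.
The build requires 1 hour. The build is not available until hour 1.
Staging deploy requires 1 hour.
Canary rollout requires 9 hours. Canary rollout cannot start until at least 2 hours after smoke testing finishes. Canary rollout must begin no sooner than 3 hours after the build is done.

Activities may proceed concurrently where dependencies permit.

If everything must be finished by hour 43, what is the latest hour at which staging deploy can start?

11

Nothing follows post-deploy verification; the deadline of hour 43 is its only limit. It must start by 43 − 6 = hour 37.
Production deploy feeds into post-deploy verification (must start by hour 37, minus 3-hour gap → hour 34); so production deploy must finish by hour 34 and therefore start by hour 30.
Canary rollout feeds into production deploy (must start by hour 30, minus 2-hour gap → hour 28); so canary rollout must finish by hour 28 and therefore start by hour 19.
Since production deploy (must start by hour 30) depends on it, load testing must finish by hour 30. Backing off its 9-hour duration gives a latest start of hour 21.
For smoke testing: canary rollout (must start by hour 19, minus 2-hour gap → hour 17); load testing (must start by hour 21). The most restrictive is hour 17; with a 5-hour duration, smoke testing must start by hour 12.
For staging deploy: smoke testing (must start by hour 12); production deploy (must start by hour 30). The most restrictive is hour 12; with a 1-hour duration, staging deploy must start by hour 11.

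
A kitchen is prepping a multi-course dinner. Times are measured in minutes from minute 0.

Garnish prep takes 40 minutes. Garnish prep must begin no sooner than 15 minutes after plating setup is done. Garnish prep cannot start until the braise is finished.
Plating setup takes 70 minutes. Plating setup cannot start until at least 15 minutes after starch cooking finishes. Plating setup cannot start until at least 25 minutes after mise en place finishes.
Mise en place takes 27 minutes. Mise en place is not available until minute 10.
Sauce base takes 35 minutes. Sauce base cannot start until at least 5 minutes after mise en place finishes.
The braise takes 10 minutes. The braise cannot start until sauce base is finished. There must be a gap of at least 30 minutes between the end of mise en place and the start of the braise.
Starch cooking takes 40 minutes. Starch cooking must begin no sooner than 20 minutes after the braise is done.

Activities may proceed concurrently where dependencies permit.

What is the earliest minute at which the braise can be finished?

87

Mise en place cannot begin until its own release at minute 10. It runs from minute 10 to 10 + 27 = minute 37.
Sauce base cannot begin until mise en place (finishes minute 37, plus 5-minute gap → minute 42). It runs from minute 42 to 42 + 35 = minute 77.
The braise needs all of sauce base (finishes minute 77); mise en place (finishes minute 37, plus 30-minute gap → minute 67). That puts its earliest start at minute 77; it finishes at 77 + 10 = minute 87.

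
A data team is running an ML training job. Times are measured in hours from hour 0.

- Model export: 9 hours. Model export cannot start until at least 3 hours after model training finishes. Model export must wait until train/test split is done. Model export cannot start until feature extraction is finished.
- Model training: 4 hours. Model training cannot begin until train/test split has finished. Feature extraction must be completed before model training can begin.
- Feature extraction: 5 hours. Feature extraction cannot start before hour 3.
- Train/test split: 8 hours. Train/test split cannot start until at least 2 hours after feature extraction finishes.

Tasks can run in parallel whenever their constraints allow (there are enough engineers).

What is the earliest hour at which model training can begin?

18

Feature extraction waits on its own release at hour 3, so it starts at hour 3 and finishes at 3 + 5 = hour 8.
After feature extraction (finishes hour 8, plus 2-hour gap → hour 10), train/test split can start at hour 10 and finishes at hour 18.
Model training waits on train/test split (finishes hour 18); feature extraction (finishes hour 8). The latest of these is hour 18, which is the earliest model training can start.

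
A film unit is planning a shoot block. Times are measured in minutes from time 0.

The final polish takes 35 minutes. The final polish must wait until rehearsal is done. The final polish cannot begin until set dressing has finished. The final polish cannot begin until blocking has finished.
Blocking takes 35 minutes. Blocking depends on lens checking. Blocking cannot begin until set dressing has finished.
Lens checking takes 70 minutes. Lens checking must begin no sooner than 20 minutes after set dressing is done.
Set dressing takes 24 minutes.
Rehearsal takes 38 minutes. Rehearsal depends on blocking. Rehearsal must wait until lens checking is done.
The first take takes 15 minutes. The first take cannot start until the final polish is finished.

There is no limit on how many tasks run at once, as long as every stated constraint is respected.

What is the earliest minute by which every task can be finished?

Nothing blocks set dressing, so it runs from minute 0 to minute 24.
After set dressing (finishes minute 24, plus 20-minute gap → minute 44), lens checking can start at minute 44 and finishes at minute 114.
Blocking needs all of lens checking (finishes minute 114); set dressing (finishes minute 24). That puts its earliest start at minute 114; it finishes at 114 + 35 = minute 149.
Rehearsal cannot start until blocking (finishes minute 149); lens checking (finishes minute 114). The controlling bound is minute 149, so rehearsal finishes at 149 + 38 = minute 187.
The final polish needs all of rehearsal (finishes minute 187); set dressing (finishes minute 24); blocking (finishes minute 149). That puts its earliest start at minute 187; it finishes at 187 + 35 = minute 222.
The first take waits on the final polish (finishes minute 222), so it starts at minute 222 and finishes at 222 + 15 = minute 237.
All tasks are finished once the last one completes. Finish times: Set dressing at 24, Lens checking at 114, Blocking at 149, Rehearsal at 187, The final polish at 222, The first take at 237. The latest is minute 237.

237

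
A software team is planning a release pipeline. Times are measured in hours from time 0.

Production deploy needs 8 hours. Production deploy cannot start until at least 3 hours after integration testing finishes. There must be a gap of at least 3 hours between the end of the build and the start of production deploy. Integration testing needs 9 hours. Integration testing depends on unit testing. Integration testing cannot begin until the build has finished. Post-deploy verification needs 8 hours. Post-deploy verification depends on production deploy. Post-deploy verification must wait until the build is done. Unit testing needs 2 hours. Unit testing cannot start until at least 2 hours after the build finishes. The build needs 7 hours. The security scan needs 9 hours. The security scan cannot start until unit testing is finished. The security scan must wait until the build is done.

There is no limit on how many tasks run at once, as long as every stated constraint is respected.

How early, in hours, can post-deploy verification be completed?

39

The build can start immediately at hour 0; it finishes at hour 7.
After the build (finishes hour 7, plus 2-hour gap → hour 9), unit testing can start at hour 9 and finishes at hour 11.
For integration testing: unit testing (finishes hour 11); the build (finishes hour 7). Taking the maximum gives a start of hour 11, and it finishes at 11 + 9 = hour 20.
For production deploy: integration testing (finishes hour 20, plus 3-hour gap → hour 23); the build (finishes hour 7, plus 3-hour gap → hour 10). Taking the maximum gives a start of hour 23, and it finishes at 23 + 8 = hour 31.
For post-deploy verification: production deploy (finishes hour 31); the build (finishes hour 7). Taking the maximum gives a start of hour 31, and it finishes at 31 + 8 = hour 39.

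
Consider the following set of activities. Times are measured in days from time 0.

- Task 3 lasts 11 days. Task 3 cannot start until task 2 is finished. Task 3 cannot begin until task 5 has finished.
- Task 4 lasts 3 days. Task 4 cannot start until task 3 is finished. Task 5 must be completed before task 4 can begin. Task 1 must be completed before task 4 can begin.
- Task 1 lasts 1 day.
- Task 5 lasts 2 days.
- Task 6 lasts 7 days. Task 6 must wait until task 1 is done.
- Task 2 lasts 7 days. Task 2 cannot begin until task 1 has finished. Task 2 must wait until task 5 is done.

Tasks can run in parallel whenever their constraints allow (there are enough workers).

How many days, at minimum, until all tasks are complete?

Task 5 has no prerequisites, so it starts at day 0 and finishes at day 2.
Task 1 can start immediately at day 0; it finishes at day 1.
Task 6 cannot begin until task 1 (finishes day 1). It runs from day 1 to 1 + 7 = day 8.
Task 2 cannot start until task 1 (finishes day 1); task 5 (finishes day 2). The controlling bound is day 2, so task 2 finishes at 2 + 7 = day 9.
Task 3 cannot start until task 2 (finishes day 9); task 5 (finishes day 2). The controlling bound is day 9, so task 3 finishes at 9 + 11 = day 20.
Task 4 has to wait for task 3 (finishes day 20); task 5 (finishes day 2); task 1 (finishes day 1). The latest of these is day 20, so task 4 runs day 20 to 20 + 3 = day 23.
All tasks are finished once the last one completes. Finish times: Task 1 at 1, Task 2 at 9, Task 3 at 20, Task 4 at 23, Task 5 at 2, Task 6 at 8. The latest is day 23.

23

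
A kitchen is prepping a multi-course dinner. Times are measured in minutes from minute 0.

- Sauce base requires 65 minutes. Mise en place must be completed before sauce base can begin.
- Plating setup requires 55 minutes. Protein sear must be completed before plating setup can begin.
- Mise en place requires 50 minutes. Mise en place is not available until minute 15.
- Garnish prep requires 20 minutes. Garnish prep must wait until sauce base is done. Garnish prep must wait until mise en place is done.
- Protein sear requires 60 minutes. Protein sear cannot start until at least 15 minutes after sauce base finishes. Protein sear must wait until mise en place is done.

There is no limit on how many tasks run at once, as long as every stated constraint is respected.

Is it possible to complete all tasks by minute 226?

Mise en place cannot begin until its own release at minute 15. It runs from minute 15 to 15 + 50 = minute 65.
After mise en place (finishes minute 65), sauce base can start at minute 65 and finishes at minute 130.
Garnish prep needs all of sauce base (finishes minute 130); mise en place (finishes minute 65). That puts its earliest start at minute 130; it finishes at 130 + 20 = minute 150.
Protein sear cannot start until sauce base (finishes minute 130, plus 15-minute gap → minute 145); mise en place (finishes minute 65). The controlling bound is minute 145, so protein sear finishes at 145 + 60 = minute 205.
After protein sear (finishes minute 205), plating setup can start at minute 205 and finishes at minute 260.
The earliest everything can be done is minute 260, which is after the deadline of 226, so it is not possible.

No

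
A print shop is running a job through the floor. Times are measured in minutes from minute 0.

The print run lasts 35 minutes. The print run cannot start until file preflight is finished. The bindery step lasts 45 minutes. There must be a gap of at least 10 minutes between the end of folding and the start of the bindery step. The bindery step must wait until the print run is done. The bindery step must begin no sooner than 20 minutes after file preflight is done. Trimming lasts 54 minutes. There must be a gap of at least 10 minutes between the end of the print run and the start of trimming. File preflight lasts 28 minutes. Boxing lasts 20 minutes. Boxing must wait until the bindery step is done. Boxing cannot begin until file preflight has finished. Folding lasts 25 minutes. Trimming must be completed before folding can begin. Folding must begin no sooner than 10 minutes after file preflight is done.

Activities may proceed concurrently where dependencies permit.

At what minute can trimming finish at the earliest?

File preflight can start immediately at minute 0; it finishes at minute 28.
The print run waits on file preflight (finishes minute 28), so it starts at minute 28 and finishes at 28 + 35 = minute 63.
Trimming waits on the print run (finishes minute 63, plus 10-minute gap → minute 73), so it starts at minute 73 and finishes at 73 + 54 = minute 127.

127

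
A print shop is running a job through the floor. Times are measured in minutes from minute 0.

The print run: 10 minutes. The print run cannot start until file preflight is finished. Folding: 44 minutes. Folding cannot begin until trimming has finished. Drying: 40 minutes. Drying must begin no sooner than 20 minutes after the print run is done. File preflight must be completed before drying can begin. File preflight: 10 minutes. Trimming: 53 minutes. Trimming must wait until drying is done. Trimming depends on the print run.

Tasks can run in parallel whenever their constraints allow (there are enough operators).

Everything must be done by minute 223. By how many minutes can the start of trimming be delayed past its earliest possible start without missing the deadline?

Nothing blocks file preflight, so it runs from minute 0 to minute 10.
The print run waits on file preflight (finishes minute 10), so it starts at minute 10 and finishes at 10 + 10 = minute 20.
Drying cannot start until the print run (finishes minute 20, plus 20-minute gap → minute 40); file preflight (finishes minute 10). The controlling bound is minute 40, so drying finishes at 40 + 40 = minute 80.
For trimming: drying (finishes minute 80); the print run (finishes minute 20). Taking the maximum gives a start of minute 80, and it finishes at 80 + 53 = minute 133.

Working backward from the deadline:
Nothing follows folding; the deadline of minute 223 is its only limit. It must start by 223 − 44 = minute 179.
Trimming feeds into folding (must start by minute 179); so trimming must finish by minute 179 and therefore start by minute 126.
So trimming can start as early as minute 80 and as late as minute 126, giving 126 − 80 = 46 minutes of slack.

46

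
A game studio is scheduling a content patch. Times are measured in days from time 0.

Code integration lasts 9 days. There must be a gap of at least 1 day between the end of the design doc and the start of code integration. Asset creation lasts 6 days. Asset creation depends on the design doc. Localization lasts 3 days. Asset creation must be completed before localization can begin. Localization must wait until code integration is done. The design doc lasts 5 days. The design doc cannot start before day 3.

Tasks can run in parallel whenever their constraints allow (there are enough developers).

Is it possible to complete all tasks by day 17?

No

After its own release at day 3, the design doc can start at day 3 and finishes at day 8.
Code integration cannot begin until the design doc (finishes day 8, plus 1-day gap → day 9). It runs from day 9 to 9 + 9 = day 18.
Asset creation waits on the design doc (finishes day 8), so it starts at day 8 and finishes at 8 + 6 = day 14.
Localization needs all of asset creation (finishes day 14); code integration (finishes day 18). That puts its earliest start at day 18; it finishes at 18 + 3 = day 21.
The earliest everything can be done is day 21, which is after the deadline of 17, so it is not possible.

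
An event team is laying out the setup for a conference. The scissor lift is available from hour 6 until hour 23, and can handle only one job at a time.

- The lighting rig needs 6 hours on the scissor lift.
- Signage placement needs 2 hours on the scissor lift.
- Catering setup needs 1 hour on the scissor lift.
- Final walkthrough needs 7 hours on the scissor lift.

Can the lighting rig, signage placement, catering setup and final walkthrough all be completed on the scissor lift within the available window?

The scissor lift window is 23 − 6 = 17 hours.
Running back to back, the jobs need 6 + 2 + 1 + 7 = 16 hours on the scissor lift.
Since 16 ≤ 17, they fit within the window.

Yes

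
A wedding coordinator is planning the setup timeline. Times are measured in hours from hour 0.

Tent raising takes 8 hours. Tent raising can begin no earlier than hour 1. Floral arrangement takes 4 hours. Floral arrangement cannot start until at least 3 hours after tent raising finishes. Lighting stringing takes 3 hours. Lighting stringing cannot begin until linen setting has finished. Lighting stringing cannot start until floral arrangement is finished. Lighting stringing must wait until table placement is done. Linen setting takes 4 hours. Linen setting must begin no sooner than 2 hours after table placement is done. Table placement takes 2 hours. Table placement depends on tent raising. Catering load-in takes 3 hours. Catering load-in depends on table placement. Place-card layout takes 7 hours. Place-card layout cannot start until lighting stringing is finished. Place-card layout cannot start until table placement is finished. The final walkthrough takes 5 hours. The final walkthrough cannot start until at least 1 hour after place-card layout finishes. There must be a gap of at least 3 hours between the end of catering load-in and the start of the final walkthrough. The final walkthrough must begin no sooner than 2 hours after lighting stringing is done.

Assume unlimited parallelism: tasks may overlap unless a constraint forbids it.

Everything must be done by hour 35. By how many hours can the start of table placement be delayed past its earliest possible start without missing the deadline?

After its own release at hour 1, tent raising can start at hour 1 and finishes at hour 9.
Table placement cannot begin until tent raising (finishes hour 9). It runs from hour 9 to 9 + 2 = hour 11.

Working backward from the deadline:
To finish by hour 35, the final walkthrough (duration 5) must start no later than hour 30.
Place-card layout has to be done before the final walkthrough (must start by hour 30, minus 1-hour gap → hour 29). That means finishing by hour 29, i.e. starting by 29 − 7 = hour 22.
Lighting stringing must finish in time for place-card layout (must start by hour 22); the final walkthrough (must start by hour 30, minus 2-hour gap → hour 28). The tightest is hour 22, so lighting stringing must start by 22 − 3 = hour 19.
Linen setting feeds into lighting stringing (must start by hour 19); so linen setting must finish by hour 19 and therefore start by hour 15.
Since the final walkthrough (must start by hour 30, minus 3-hour gap → hour 27) depends on it, catering load-in must finish by hour 27. Backing off its 3-hour duration gives a latest start of hour 24.
Table placement feeds linen setting (must start by hour 15, minus 2-hour gap → hour 13); lighting stringing (must start by hour 19); catering load-in (must start by hour 24); place-card layout (must start by hour 22). Taking the minimum, table placement must finish by hour 13 and start by 13 − 2 = hour 11.
So table placement can start as early as hour 9 and as late as hour 11, giving 11 − 9 = 2 hours of slack.

2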